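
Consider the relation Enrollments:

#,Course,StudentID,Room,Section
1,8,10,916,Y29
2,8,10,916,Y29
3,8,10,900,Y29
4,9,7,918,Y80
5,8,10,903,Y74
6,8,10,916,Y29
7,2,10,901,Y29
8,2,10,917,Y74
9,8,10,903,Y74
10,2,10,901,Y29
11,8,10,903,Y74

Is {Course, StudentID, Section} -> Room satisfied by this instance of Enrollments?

(Course=8, StudentID=10, Section=Y29): rows 1, 2, 3, 6 → Room takes values {916, 900} — violation
(Course=9, StudentID=7, Section=Y80): row 4 → Room = 918 ✓
(Course=8, StudentID=10, Section=Y74): rows 5, 9, 11 → Room = 903, 903, 903 ✓
(Course=2, StudentID=10, Section=Y29): rows 7, 10 → Room = 901, 901 ✓
(Course=2, StudentID=10, Section=Y74): row 8 → Room = 917 ✓
Two rows agree on {Course, StudentID, Section} but differ on Room, so {Course, StudentID, Section} -> Room does not hold.

No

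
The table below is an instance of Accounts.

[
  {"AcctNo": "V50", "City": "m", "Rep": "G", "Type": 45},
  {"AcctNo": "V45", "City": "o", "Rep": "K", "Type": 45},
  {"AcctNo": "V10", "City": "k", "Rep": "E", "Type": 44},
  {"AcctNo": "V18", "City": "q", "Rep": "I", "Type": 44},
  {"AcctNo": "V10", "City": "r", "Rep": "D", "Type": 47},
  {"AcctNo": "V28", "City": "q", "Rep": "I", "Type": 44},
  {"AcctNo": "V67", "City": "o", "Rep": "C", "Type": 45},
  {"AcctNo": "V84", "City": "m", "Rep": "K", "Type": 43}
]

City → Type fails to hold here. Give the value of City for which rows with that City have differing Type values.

m

City=m: 2 rows → Type takes values {45, 43} — violation
City=o: 2 rows → Type = 45, 45 ✓
City=k: 1 row → Type = 44 ✓
City=q: 2 rows → Type = 44, 44 ✓
City=r: 1 row → Type = 47 ✓
The only City value with inconsistent Type is City=m.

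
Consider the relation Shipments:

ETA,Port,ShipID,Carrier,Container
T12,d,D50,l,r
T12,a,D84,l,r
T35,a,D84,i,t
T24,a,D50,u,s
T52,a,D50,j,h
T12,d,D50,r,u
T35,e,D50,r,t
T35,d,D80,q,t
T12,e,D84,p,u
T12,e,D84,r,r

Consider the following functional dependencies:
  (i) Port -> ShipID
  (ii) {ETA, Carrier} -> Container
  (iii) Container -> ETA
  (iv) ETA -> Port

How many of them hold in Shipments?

1

(i) Port -> ShipID: Port=d: 3 rows → ShipID takes values {D50, D80} — violation; Port=a: 4 rows → ShipID takes values {D84, D50} — violation; Port=e: 3 rows → ShipID takes values {D50, D84} — violation — fails.
(ii) {ETA, Carrier} -> Container: (ETA=T12, Carrier=r): 2 rows → Container takes values {u, r} — violation — fails.
(iii) Container -> ETA: every LHS value maps to a single RHS value — holds.
(iv) ETA -> Port: ETA=T12: 5 rows → Port takes values {d, a, e} — violation; ETA=T35: 3 rows → Port takes values {a, e, d} — violation — fails.
1 of the 4 dependencies holds.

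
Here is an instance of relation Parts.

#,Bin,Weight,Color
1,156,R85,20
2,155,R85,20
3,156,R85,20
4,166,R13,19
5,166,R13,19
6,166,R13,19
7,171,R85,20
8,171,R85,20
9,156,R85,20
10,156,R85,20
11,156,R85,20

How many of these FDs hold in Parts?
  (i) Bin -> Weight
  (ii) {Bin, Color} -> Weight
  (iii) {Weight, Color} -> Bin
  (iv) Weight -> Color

3

(i) Bin -> Weight: every LHS value maps to a single RHS value — holds.
(ii) {Bin, Color} -> Weight: every LHS value maps to a single RHS value — holds.
(iii) {Weight, Color} -> Bin: (Weight=R85, Color=20): rows 1, 2, 3, 7, 8, 9, 10, 11 → Bin takes values {156, 155, 171} — violation — fails.
(iv) Weight -> Color: every LHS value maps to a single RHS value — holds.
3 of the 4 dependencies hold.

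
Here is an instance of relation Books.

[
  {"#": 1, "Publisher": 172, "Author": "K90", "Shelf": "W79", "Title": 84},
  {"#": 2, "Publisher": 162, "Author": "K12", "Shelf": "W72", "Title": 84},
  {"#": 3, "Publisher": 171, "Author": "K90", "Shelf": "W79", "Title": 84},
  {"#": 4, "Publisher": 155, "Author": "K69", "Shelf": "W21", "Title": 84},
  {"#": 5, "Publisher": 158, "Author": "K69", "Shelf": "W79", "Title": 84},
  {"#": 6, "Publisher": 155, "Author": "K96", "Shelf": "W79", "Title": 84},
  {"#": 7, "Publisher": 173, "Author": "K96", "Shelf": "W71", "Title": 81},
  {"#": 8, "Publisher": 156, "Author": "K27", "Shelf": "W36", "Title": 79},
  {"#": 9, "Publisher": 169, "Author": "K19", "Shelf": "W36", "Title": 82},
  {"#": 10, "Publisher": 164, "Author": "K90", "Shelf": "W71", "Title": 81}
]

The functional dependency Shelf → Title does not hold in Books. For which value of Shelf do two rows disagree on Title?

W36

Shelf=W79: rows 1, 3, 5, 6 → Title = 84, 84, 84, 84 ✓
Shelf=W72: row 2 → Title = 84 ✓
Shelf=W21: row 4 → Title = 84 ✓
Shelf=W71: rows 7, 10 → Title = 81, 81 ✓
Shelf=W36: rows 8, 9 → Title takes values {79, 82} — violation
The only Shelf value with inconsistent Title is Shelf=W36.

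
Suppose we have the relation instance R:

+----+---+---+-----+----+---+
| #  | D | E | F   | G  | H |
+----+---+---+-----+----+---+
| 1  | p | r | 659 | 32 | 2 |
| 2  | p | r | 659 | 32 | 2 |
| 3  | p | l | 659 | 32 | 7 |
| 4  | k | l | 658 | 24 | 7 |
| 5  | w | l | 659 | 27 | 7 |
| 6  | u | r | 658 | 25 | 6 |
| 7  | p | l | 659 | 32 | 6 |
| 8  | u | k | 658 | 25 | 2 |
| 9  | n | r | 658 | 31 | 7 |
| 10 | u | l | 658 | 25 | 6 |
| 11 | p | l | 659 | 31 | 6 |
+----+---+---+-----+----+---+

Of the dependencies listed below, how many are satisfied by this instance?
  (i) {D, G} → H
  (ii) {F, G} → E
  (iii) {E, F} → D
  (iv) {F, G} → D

(i) {D, G} → H: (D=p, G=32): rows 1, 2, 3, 7 → H takes values {2, 7, 6} — violation; (D=u, G=25): rows 6, 8, 10 → H takes values {6, 2} — violation — fails.
(ii) {F, G} → E: (F=659, G=32): rows 1, 2, 3, 7 → E takes values {r, l} — violation; (F=658, G=25): rows 6, 8, 10 → E takes values {r, k, l} — violation — fails.
(iii) {E, F} → D: (E=l, F=659): rows 3, 5, 7, 11 → D takes values {p, w} — violation; (E=l, F=658): rows 4, 10 → D takes values {k, u} — violation; (E=r, F=658): rows 6, 9 → D takes values {u, n} — violation — fails.
(iv) {F, G} → D: every LHS value maps to a single RHS value — holds.
1 of the 4 dependencies holds.

1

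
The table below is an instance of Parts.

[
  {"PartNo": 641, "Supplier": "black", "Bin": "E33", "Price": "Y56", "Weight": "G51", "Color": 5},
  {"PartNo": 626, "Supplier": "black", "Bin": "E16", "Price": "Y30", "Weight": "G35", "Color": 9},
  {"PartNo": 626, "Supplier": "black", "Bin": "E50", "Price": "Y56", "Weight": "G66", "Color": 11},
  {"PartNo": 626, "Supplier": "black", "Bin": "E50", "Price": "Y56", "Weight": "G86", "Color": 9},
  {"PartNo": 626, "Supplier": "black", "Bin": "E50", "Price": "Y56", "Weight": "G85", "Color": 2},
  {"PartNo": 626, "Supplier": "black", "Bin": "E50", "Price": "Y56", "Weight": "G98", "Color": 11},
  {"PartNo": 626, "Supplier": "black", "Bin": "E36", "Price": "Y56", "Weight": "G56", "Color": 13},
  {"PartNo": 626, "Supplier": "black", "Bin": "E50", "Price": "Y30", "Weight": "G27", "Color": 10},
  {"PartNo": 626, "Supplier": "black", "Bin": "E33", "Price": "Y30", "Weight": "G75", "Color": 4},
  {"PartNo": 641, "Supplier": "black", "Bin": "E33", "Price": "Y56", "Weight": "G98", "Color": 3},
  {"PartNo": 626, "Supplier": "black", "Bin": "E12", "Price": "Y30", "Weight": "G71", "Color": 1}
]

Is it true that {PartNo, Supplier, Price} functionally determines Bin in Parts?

(PartNo=641, Supplier=black, Price=Y56): 2 rows → Bin = E33, E33 ✓
(PartNo=626, Supplier=black, Price=Y30): 4 rows → Bin takes values {E16, E50, E33, E12} — violation
(PartNo=626, Supplier=black, Price=Y56): 5 rows → Bin takes values {E50, E36} — violation
Two rows agree on {PartNo, Supplier, Price} but differ on Bin, so {PartNo, Supplier, Price} → Bin does not hold.

No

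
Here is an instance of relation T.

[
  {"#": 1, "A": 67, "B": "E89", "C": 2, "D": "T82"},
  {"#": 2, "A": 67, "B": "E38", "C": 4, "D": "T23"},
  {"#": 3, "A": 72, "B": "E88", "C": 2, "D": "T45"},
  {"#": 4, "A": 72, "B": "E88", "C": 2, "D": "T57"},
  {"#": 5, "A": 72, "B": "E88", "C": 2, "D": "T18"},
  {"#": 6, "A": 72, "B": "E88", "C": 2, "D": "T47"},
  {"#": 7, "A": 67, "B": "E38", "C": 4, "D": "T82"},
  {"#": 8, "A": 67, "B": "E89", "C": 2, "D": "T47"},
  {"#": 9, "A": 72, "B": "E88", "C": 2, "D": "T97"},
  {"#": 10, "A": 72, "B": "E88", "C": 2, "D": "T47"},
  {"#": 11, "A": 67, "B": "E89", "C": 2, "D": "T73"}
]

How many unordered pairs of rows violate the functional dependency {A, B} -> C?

0

(A=67, B=E89): all 3 rows agree on C — 0 pairs.
(A=67, B=E38): all 2 rows agree on C — 0 pairs.
(A=72, B=E88): all 6 rows agree on C — 0 pairs.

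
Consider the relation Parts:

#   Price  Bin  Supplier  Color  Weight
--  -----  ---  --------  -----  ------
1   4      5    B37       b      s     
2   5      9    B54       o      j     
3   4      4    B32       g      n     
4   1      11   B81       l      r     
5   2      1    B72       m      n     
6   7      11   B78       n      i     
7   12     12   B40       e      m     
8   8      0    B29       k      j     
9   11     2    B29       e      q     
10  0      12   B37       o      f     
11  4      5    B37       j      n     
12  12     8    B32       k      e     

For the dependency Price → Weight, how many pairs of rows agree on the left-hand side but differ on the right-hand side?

3

Price=4: violating pairs (1,3), (1,11) — 2 pairs.
Price=12: violating pairs (7,12) — 1 pair.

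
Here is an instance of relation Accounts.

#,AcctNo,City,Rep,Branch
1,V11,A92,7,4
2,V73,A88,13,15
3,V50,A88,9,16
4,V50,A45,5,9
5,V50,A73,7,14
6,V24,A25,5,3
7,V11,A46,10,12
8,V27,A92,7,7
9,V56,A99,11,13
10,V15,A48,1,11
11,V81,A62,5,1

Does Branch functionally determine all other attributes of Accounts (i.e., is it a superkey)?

All 11 rows have distinct Branch values, so Branch → (all attributes) holds and Branch is a superkey.

Yes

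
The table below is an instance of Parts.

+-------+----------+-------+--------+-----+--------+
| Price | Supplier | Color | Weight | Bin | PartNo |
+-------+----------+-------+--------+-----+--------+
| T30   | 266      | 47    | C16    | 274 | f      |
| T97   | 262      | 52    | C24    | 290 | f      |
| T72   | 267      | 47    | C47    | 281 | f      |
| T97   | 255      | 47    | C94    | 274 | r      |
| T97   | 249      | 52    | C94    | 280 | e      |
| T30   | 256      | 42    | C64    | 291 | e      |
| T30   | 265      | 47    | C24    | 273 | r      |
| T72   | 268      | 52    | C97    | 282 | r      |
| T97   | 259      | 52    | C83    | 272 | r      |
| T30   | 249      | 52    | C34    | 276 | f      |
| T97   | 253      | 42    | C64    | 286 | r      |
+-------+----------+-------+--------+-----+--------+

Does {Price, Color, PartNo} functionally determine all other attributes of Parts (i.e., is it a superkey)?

Yes

All 11 rows have distinct {Price, Color, PartNo} values, so {Price, Color, PartNo} → (all attributes) holds and {Price, Color, PartNo} is a superkey.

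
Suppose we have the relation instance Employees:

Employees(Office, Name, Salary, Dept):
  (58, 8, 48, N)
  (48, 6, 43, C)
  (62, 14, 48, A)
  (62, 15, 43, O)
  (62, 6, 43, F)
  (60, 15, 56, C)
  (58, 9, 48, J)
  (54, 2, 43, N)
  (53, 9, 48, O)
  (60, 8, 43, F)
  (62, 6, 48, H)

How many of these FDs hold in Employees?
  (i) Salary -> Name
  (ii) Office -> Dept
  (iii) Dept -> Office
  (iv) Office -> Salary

(i) Salary -> Name: Salary=48: 5 rows → Name takes values {8, 14, 9, 6} — violation; Salary=43: 5 rows → Name takes values {6, 15, 2, 8} — violation — fails.
(ii) Office -> Dept: Office=58: 2 rows → Dept takes values {N, J} — violation; Office=62: 4 rows → Dept takes values {A, O, F, H} — violation; Office=60: 2 rows → Dept takes values {C, F} — violation — fails.
(iii) Dept -> Office: Dept=N: 2 rows → Office takes values {58, 54} — violation; Dept=C: 2 rows → Office takes values {48, 60} — violation; Dept=O: 2 rows → Office takes values {62, 53} — violation; Dept=F: 2 rows → Office takes values {62, 60} — violation — fails.
(iv) Office -> Salary: Office=62: 4 rows → Salary takes values {48, 43} — violation; Office=60: 2 rows → Salary takes values {56, 43} — violation — fails.
None of the 4 dependencies hold.

0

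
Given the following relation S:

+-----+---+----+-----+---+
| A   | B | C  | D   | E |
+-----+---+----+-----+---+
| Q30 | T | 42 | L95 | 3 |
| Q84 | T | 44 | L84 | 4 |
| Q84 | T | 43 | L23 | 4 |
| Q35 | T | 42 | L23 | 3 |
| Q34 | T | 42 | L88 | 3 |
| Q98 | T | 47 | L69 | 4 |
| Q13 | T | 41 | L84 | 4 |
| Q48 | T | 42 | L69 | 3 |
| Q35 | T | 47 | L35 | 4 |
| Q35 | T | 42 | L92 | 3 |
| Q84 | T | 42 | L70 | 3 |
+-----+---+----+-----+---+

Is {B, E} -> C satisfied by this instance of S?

(B=T, E=3): 6 rows → C = 42, 42, 42, 42, 42, 42 ✓
(B=T, E=4): 5 rows → C takes values {44, 43, 47, 41} — violation
Two rows agree on {B, E} but differ on C, so {B, E} -> C does not hold.

No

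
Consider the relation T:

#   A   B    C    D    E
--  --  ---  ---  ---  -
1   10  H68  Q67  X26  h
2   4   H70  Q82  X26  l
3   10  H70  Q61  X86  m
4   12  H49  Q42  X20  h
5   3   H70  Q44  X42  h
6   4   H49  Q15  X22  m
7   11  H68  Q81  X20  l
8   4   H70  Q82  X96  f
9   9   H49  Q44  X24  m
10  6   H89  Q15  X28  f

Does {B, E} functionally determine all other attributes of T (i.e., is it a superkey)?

No

Rows 6 and 9 have the same {B, E} value (B=H49, E=m) but are distinct tuples, so {B, E} does not determine every attribute — not a superkey.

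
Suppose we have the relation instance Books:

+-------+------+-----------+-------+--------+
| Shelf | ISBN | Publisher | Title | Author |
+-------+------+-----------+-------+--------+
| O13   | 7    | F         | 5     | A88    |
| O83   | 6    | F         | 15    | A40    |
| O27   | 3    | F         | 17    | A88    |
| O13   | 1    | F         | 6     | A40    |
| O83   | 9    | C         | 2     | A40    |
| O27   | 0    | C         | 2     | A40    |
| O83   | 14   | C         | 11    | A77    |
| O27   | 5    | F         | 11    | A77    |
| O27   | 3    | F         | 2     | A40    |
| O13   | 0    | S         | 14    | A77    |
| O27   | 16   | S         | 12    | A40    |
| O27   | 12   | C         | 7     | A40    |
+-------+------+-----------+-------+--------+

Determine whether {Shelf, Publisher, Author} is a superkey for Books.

Two distinct rows share (Shelf=O27, Publisher=C, Author=A40), so {Shelf, Publisher, Author} does not determine every attribute — not a superkey.

No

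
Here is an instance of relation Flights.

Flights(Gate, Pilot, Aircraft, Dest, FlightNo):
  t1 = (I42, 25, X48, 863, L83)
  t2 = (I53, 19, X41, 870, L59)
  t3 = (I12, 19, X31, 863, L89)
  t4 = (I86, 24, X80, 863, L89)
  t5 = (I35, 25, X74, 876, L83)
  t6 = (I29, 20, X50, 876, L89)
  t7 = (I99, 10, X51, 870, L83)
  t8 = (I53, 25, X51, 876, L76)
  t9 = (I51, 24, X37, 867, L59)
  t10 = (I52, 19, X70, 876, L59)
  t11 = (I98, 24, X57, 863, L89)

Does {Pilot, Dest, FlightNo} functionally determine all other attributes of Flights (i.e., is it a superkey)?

No

Rows 4 and 11 have the same {Pilot, Dest, FlightNo} value (Pilot=24, Dest=863, FlightNo=L89) but are distinct tuples, so {Pilot, Dest, FlightNo} does not determine every attribute — not a superkey.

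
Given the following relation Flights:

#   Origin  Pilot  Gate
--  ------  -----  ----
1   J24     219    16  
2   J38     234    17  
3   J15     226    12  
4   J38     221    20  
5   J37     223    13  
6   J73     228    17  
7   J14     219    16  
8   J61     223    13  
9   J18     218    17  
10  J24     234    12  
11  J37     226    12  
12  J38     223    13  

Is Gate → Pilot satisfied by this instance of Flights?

No

Gate=16: rows 1, 7 → Pilot = 219, 219 ✓
Gate=17: rows 2, 6, 9 → Pilot takes values {234, 228, 218} — violation
Gate=12: rows 3, 10, 11 → Pilot takes values {226, 234} — violation
Gate=20: row 4 → Pilot = 221 ✓
Gate=13: rows 5, 8, 12 → Pilot = 223, 223, 223 ✓
Two rows agree on Gate but differ on Pilot, so Gate → Pilot does not hold.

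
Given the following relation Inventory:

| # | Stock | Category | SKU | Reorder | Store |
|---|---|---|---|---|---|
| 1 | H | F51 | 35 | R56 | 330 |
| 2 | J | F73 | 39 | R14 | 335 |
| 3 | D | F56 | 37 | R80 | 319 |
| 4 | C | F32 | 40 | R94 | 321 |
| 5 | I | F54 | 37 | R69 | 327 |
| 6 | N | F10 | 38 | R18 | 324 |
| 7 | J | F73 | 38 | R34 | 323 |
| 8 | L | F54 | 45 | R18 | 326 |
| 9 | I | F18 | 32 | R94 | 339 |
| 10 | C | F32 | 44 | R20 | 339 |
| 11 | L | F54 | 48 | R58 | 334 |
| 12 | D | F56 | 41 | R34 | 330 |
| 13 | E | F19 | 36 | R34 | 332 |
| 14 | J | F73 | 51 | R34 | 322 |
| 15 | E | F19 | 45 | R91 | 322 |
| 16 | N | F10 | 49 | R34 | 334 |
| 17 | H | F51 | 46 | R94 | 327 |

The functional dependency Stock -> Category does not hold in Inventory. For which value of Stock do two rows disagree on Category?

Stock=H: rows 1, 17 → Category = F51, F51 ✓
Stock=J: rows 2, 7, 14 → Category = F73, F73, F73 ✓
Stock=D: rows 3, 12 → Category = F56, F56 ✓
Stock=C: rows 4, 10 → Category = F32, F32 ✓
Stock=I: rows 5, 9 → Category takes values {F54, F18} — violation
Stock=N: rows 6, 16 → Category = F10, F10 ✓
Stock=L: rows 8, 11 → Category = F54, F54 ✓
Stock=E: rows 13, 15 → Category = F19, F19 ✓
The only Stock value with inconsistent Category is Stock=I.

I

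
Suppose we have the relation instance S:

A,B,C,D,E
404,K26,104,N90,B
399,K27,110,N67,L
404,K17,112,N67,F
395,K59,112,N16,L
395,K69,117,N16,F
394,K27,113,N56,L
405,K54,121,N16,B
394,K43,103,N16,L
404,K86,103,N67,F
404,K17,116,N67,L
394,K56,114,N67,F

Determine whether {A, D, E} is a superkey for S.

No

Two distinct rows share (A=404, D=N67, E=F), so {A, D, E} does not determine every attribute — not a superkey.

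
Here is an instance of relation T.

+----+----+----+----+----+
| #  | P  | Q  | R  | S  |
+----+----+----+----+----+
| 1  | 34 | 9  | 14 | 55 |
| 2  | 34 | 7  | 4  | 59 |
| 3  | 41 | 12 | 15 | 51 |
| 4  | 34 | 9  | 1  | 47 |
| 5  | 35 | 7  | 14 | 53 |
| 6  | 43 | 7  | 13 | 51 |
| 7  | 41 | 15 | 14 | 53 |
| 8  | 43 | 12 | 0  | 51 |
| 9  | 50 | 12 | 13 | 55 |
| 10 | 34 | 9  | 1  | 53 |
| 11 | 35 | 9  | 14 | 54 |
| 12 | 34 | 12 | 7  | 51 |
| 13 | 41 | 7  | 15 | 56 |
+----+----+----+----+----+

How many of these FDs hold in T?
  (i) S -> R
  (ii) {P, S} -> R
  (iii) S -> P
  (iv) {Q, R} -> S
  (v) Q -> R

(i) S -> R: S=55: rows 1, 9 → R takes values {14, 13} — violation; S=51: rows 3, 6, 8, 12 → R takes values {15, 13, 0, 7} — violation; S=53: rows 5, 7, 10 → R takes values {14, 1} — violation — fails.
(ii) {P, S} -> R: (P=43, S=51): rows 6, 8 → R takes values {13, 0} — violation — fails.
(iii) S -> P: S=55: rows 1, 9 → P takes values {34, 50} — violation; S=51: rows 3, 6, 8, 12 → P takes values {41, 43, 34} — violation; S=53: rows 5, 7, 10 → P takes values {35, 41, 34} — violation — fails.
(iv) {Q, R} -> S: (Q=9, R=14): rows 1, 11 → S takes values {55, 54} — violation; (Q=9, R=1): rows 4, 10 → S takes values {47, 53} — violation — fails.
(v) Q -> R: Q=9: rows 1, 4, 10, 11 → R takes values {14, 1} — violation; Q=7: rows 2, 5, 6, 13 → R takes values {4, 14, 13, 15} — violation; Q=12: rows 3, 8, 9, 12 → R takes values {15, 0, 13, 7} — violation — fails.
None of the 5 dependencies hold.

0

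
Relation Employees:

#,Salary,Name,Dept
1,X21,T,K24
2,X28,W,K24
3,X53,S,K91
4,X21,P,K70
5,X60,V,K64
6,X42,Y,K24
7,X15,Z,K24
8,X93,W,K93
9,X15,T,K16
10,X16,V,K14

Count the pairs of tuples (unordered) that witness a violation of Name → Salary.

Name=T: violating pairs (1,9) — 1 pair.
Name=W: violating pairs (2,8) — 1 pair.
Name=V: violating pairs (5,10) — 1 pair.

3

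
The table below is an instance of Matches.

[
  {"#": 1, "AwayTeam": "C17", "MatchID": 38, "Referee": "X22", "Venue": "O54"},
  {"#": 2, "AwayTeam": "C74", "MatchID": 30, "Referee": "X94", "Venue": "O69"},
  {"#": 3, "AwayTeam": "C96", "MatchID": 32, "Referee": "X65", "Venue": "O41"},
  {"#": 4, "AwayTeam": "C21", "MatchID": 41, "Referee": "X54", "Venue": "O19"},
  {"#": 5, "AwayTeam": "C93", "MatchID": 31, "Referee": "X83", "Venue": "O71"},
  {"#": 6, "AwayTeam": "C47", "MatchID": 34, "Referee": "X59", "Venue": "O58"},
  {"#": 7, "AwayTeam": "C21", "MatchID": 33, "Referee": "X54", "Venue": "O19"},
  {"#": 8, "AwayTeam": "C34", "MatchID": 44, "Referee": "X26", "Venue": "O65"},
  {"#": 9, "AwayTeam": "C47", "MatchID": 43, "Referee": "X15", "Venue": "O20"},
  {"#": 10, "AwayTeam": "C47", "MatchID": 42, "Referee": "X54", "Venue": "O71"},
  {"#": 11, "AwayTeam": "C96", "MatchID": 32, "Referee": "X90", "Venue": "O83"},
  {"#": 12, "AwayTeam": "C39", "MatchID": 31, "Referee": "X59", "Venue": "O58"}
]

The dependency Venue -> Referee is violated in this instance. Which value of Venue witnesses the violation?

O71

Venue=O54: row 1 → Referee = X22 ✓
Venue=O69: row 2 → Referee = X94 ✓
Venue=O41: row 3 → Referee = X65 ✓
Venue=O19: rows 4, 7 → Referee = X54, X54 ✓
Venue=O71: rows 5, 10 → Referee takes values {X83, X54} — violation
Venue=O58: rows 6, 12 → Referee = X59, X59 ✓
Venue=O65: row 8 → Referee = X26 ✓
Venue=O20: row 9 → Referee = X15 ✓
Venue=O83: row 11 → Referee = X90 ✓
The only Venue value with inconsistent Referee is Venue=O71.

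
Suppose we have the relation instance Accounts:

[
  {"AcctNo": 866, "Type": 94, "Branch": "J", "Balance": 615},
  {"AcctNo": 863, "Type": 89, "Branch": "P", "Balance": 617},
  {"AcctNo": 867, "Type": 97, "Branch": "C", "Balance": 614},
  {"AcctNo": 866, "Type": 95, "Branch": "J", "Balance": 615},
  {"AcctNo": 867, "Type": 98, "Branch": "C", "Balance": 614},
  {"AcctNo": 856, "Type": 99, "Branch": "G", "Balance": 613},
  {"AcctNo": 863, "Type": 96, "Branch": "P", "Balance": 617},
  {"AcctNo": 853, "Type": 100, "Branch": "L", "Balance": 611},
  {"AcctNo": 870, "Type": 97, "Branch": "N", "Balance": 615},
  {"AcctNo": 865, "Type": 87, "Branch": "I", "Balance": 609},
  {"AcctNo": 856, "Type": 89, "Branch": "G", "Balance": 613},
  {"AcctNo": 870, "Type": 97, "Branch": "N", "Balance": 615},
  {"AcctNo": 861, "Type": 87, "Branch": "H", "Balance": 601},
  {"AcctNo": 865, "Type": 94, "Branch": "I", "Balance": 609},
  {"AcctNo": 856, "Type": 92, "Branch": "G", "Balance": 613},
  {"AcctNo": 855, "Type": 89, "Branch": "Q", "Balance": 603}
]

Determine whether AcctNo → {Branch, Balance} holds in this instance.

AcctNo=866: 2 rows → {Branch,Balance} = (J, 615), (J, 615) ✓
AcctNo=863: 2 rows → {Branch,Balance} = (P, 617), (P, 617) ✓
AcctNo=867: 2 rows → {Branch,Balance} = (C, 614), (C, 614) ✓
AcctNo=856: 3 rows → {Branch,Balance} = (G, 613), (G, 613), (G, 613) ✓
AcctNo=853: 1 row → {Branch,Balance} = (L, 611) ✓
AcctNo=870: 2 rows → {Branch,Balance} = (N, 615), (N, 615) ✓
AcctNo=865: 2 rows → {Branch,Balance} = (I, 609), (I, 609) ✓
AcctNo=861: 1 row → {Branch,Balance} = (H, 601) ✓
AcctNo=855: 1 row → {Branch,Balance} = (Q, 603) ✓
Every AcctNo value is associated with a single {Branch, Balance} value, so AcctNo → {Branch, Balance} holds.

Yes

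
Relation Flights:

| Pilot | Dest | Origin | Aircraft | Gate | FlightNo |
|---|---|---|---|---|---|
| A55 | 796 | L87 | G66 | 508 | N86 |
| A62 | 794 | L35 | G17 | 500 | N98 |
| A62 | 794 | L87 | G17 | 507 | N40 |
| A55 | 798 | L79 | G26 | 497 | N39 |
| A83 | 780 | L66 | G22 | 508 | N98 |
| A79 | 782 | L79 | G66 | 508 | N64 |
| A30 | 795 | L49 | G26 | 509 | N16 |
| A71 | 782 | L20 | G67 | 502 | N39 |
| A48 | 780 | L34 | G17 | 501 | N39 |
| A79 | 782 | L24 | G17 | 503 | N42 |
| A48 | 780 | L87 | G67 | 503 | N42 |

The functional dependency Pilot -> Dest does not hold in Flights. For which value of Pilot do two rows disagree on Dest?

A55

Pilot=A55: 2 rows → Dest takes values {796, 798} — violation
Pilot=A62: 2 rows → Dest = 794, 794 ✓
Pilot=A83: 1 row → Dest = 780 ✓
Pilot=A79: 2 rows → Dest = 782, 782 ✓
Pilot=A30: 1 row → Dest = 795 ✓
Pilot=A71: 1 row → Dest = 782 ✓
Pilot=A48: 2 rows → Dest = 780, 780 ✓
The only Pilot value with inconsistent Dest is Pilot=A55.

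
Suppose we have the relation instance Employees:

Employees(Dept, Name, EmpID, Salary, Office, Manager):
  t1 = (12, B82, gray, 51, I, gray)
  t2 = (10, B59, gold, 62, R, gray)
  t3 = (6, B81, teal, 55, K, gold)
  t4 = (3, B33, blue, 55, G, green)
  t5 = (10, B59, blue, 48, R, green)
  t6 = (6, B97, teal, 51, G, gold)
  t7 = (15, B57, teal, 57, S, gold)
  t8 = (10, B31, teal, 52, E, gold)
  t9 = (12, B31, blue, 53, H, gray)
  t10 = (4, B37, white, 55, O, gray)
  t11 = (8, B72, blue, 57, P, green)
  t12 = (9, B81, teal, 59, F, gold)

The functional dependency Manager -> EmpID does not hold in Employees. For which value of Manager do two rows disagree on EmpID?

gray

Manager=gray: rows 1, 2, 9, 10 → EmpID takes values {gray, gold, blue, white} — violation
Manager=gold: rows 3, 6, 7, 8, 12 → EmpID = teal, teal, teal, teal, teal ✓
Manager=green: rows 4, 5, 11 → EmpID = blue, blue, blue ✓
The only Manager value with inconsistent EmpID is Manager=gray.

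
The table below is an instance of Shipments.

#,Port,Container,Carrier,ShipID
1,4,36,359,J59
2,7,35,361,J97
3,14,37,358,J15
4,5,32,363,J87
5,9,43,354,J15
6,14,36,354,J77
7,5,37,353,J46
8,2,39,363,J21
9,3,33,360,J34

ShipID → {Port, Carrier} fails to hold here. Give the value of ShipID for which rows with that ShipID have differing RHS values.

ShipID=J59: row 1 → {Port,Carrier} = (4, 359) ✓
ShipID=J97: row 2 → {Port,Carrier} = (7, 361) ✓
ShipID=J15: rows 3, 5 → {Port,Carrier} takes values {(14, 358), (9, 354)} — violation
ShipID=J87: row 4 → {Port,Carrier} = (5, 363) ✓
ShipID=J77: row 6 → {Port,Carrier} = (14, 354) ✓
ShipID=J46: row 7 → {Port,Carrier} = (5, 353) ✓
ShipID=J21: row 8 → {Port,Carrier} = (2, 363) ✓
ShipID=J34: row 9 → {Port,Carrier} = (3, 360) ✓
The only ShipID value with inconsistent RHS is ShipID=J15.

J15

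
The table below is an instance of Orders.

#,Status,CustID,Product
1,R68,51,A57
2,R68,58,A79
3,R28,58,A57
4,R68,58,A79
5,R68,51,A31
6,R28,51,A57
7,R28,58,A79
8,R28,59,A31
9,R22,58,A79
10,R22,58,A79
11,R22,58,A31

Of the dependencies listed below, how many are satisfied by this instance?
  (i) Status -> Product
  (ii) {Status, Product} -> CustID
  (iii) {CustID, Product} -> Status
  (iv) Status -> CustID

(i) Status -> Product: Status=R68: rows 1, 2, 4, 5 → Product takes values {A57, A79, A31} — violation; Status=R28: rows 3, 6, 7, 8 → Product takes values {A57, A79, A31} — violation; Status=R22: rows 9, 10, 11 → Product takes values {A79, A31} — violation — fails.
(ii) {Status, Product} -> CustID: (Status=R28, Product=A57): rows 3, 6 → CustID takes values {58, 51} — violation — fails.
(iii) {CustID, Product} -> Status: (CustID=51, Product=A57): rows 1, 6 → Status takes values {R68, R28} — violation; (CustID=58, Product=A79): rows 2, 4, 7, 9, 10 → Status takes values {R68, R28, R22} — violation — fails.
(iv) Status -> CustID: Status=R68: rows 1, 2, 4, 5 → CustID takes values {51, 58} — violation; Status=R28: rows 3, 6, 7, 8 → CustID takes values {58, 51, 59} — violation — fails.
None of the 4 dependencies hold.

0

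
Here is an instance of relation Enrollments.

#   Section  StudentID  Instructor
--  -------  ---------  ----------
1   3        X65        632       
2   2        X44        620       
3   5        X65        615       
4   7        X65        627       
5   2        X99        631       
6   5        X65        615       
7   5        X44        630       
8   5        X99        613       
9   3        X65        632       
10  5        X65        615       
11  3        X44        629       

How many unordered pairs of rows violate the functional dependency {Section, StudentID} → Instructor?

(Section=3, StudentID=X65): all 2 rows agree on Instructor — 0 pairs.
(Section=5, StudentID=X65): all 3 rows agree on Instructor — 0 pairs.

0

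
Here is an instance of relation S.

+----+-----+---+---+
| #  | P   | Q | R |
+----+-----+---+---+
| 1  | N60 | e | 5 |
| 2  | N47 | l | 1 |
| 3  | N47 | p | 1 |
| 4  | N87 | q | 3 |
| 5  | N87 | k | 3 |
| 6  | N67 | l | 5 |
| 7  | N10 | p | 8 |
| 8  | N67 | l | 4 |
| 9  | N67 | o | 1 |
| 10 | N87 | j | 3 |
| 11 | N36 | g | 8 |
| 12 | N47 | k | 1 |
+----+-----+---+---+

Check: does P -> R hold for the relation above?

No

P=N60: row 1 → R = 5 ✓
P=N47: rows 2, 3, 12 → R = 1, 1, 1 ✓
P=N87: rows 4, 5, 10 → R = 3, 3, 3 ✓
P=N67: rows 6, 8, 9 → R takes values {5, 4, 1} — violation
P=N10: row 7 → R = 8 ✓
P=N36: row 11 → R = 8 ✓
Two rows agree on P but differ on R, so P -> R does not hold.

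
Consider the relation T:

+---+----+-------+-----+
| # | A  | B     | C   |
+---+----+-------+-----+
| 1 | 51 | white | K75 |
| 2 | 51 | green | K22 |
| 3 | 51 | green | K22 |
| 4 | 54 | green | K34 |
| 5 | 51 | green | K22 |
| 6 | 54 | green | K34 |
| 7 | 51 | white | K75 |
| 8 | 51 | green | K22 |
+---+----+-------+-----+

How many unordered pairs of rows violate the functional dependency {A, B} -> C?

0

(A=51, B=white): all 2 rows agree on C — 0 pairs.
(A=51, B=green): all 4 rows agree on C — 0 pairs.
(A=54, B=green): all 2 rows agree on C — 0 pairs.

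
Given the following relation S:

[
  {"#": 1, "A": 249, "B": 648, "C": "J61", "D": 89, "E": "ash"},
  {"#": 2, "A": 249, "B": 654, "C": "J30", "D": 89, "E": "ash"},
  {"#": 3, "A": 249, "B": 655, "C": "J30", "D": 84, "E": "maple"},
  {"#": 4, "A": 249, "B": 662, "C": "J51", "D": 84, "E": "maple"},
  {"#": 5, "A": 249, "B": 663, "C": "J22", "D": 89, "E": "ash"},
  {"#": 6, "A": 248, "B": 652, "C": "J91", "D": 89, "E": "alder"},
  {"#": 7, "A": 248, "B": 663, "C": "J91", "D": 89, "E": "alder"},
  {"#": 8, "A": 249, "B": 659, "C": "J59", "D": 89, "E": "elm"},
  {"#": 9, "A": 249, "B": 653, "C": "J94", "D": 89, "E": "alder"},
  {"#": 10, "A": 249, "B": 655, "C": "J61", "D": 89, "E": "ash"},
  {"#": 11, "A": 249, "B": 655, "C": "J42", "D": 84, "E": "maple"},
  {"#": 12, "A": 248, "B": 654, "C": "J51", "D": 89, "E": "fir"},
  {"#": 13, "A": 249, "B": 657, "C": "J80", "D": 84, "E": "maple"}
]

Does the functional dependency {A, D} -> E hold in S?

(A=249, D=89): rows 1, 2, 5, 8, 9, 10 → E takes values {ash, elm, alder} — violation
(A=249, D=84): rows 3, 4, 11, 13 → E = maple, maple, maple, maple ✓
(A=248, D=89): rows 6, 7, 12 → E takes values {alder, fir} — violation
Two rows agree on {A, D} but differ on E, so {A, D} -> E does not hold.

No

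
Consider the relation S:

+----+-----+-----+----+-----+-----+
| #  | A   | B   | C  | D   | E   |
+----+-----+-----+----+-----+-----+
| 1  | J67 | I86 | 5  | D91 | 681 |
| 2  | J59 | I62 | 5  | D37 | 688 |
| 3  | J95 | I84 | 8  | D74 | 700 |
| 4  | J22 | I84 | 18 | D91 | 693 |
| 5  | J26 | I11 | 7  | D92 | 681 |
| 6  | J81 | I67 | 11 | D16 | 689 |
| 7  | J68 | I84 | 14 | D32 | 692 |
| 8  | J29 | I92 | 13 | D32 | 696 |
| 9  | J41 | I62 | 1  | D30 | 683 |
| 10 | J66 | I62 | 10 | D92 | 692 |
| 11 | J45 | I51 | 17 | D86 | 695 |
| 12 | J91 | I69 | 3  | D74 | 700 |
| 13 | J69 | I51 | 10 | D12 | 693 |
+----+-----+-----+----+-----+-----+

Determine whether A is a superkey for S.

All 13 rows have distinct A values, so A → (all attributes) holds and A is a superkey.

Yes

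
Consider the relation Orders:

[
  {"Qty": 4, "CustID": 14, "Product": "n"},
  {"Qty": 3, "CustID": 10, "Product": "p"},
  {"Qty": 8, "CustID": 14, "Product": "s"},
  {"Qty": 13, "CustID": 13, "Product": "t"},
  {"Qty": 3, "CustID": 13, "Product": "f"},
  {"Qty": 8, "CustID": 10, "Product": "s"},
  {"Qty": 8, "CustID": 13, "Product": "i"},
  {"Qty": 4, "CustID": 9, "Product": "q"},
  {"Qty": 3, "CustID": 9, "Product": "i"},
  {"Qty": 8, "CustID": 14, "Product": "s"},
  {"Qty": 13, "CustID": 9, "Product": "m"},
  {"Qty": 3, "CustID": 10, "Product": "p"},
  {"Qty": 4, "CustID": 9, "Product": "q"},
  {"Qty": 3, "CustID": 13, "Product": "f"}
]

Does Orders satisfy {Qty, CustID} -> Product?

Yes

(Qty=4, CustID=14): 1 row → Product = n ✓
(Qty=3, CustID=10): 2 rows → Product = p, p ✓
(Qty=8, CustID=14): 2 rows → Product = s, s ✓
(Qty=13, CustID=13): 1 row → Product = t ✓
(Qty=3, CustID=13): 2 rows → Product = f, f ✓
(Qty=8, CustID=10): 1 row → Product = s ✓
(Qty=8, CustID=13): 1 row → Product = i ✓
(Qty=4, CustID=9): 2 rows → Product = q, q ✓
(Qty=3, CustID=9): 1 row → Product = i ✓
(Qty=13, CustID=9): 1 row → Product = m ✓
Every {Qty, CustID} value is associated with a single Product value, so {Qty, CustID} -> Product holds.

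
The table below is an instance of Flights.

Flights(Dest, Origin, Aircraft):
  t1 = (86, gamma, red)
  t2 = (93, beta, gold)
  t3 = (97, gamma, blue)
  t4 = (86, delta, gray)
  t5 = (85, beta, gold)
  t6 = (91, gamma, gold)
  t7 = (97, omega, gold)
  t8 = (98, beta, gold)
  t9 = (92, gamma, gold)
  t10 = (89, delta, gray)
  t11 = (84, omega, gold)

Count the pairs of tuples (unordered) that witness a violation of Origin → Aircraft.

Origin=gamma: violating pairs (1,3), (1,6), (1,9), (3,6), (3,9) — 5 pairs.
Origin=beta: all 3 rows agree on Aircraft — 0 pairs.
Origin=delta: all 2 rows agree on Aircraft — 0 pairs.
Origin=omega: all 2 rows agree on Aircraft — 0 pairs.

5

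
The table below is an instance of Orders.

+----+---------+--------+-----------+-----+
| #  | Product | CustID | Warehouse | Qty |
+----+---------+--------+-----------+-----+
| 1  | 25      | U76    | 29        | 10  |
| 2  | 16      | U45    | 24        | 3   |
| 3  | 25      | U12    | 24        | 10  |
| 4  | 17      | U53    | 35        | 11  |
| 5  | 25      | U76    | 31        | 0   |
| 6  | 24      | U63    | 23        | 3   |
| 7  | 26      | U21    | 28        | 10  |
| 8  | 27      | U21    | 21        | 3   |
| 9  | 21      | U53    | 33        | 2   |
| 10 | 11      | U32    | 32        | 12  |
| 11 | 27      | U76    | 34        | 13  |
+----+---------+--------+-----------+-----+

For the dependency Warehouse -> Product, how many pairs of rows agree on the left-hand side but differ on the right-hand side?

Warehouse=24: violating pairs (2,3) — 1 pair.

1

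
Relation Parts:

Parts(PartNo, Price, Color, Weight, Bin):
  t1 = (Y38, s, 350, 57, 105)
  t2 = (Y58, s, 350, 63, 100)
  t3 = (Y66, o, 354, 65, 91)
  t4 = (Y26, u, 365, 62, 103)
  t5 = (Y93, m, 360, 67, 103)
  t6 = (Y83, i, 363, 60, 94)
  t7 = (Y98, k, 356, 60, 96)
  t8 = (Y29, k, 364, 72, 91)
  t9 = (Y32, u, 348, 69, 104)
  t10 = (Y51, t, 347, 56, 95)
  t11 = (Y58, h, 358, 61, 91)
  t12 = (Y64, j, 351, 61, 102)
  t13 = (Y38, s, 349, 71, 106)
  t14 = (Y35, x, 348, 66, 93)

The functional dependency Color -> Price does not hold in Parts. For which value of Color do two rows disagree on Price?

348

Color=350: rows 1, 2 → Price = s, s ✓
Color=354: row 3 → Price = o ✓
Color=365: row 4 → Price = u ✓
Color=360: row 5 → Price = m ✓
Color=363: row 6 → Price = i ✓
Color=356: row 7 → Price = k ✓
Color=364: row 8 → Price = k ✓
Color=348: rows 9, 14 → Price takes values {u, x} — violation
Color=347: row 10 → Price = t ✓
Color=358: row 11 → Price = h ✓
Color=351: row 12 → Price = j ✓
Color=349: row 13 → Price = s ✓
The only Color value with inconsistent Price is Color=348.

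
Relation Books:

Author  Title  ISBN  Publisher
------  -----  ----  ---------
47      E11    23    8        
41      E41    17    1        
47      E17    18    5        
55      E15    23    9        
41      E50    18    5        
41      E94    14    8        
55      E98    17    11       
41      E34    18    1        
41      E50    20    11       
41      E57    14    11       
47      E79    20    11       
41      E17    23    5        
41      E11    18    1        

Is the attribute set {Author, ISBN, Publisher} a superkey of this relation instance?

Two distinct rows share (Author=41, ISBN=18, Publisher=1), so {Author, ISBN, Publisher} does not determine every attribute — not a superkey.

No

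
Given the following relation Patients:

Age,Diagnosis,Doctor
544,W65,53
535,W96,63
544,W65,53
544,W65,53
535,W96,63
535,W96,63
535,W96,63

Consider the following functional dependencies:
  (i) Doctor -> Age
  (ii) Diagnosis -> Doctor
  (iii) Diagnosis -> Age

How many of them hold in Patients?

(i) Doctor -> Age: every LHS value maps to a single RHS value — holds.
(ii) Diagnosis -> Doctor: every LHS value maps to a single RHS value — holds.
(iii) Diagnosis -> Age: every LHS value maps to a single RHS value — holds.
3 of the 3 dependencies hold.

3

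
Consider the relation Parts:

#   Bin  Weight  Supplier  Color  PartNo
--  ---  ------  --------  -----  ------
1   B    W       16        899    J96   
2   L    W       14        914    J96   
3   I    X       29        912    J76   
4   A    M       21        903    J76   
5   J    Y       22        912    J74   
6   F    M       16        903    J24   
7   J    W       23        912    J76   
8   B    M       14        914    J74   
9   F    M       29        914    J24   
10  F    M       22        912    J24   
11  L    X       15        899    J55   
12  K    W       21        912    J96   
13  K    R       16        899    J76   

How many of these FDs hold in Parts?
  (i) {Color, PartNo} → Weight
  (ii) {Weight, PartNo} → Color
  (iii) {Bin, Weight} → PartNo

(i) {Color, PartNo} → Weight: (Color=912, PartNo=J76): rows 3, 7 → Weight takes values {X, W} — violation — fails.
(ii) {Weight, PartNo} → Color: (Weight=W, PartNo=J96): rows 1, 2, 12 → Color takes values {899, 914, 912} — violation; (Weight=M, PartNo=J24): rows 6, 9, 10 → Color takes values {903, 914, 912} — violation — fails.
(iii) {Bin, Weight} → PartNo: every LHS value maps to a single RHS value — holds.
1 of the 3 dependencies holds.

1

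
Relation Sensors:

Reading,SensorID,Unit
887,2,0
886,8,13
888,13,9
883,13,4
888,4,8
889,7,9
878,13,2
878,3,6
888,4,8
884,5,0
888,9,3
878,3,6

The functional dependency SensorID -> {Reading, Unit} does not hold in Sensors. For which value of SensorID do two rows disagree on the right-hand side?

13

SensorID=2: 1 row → {Reading,Unit} = (887, 0) ✓
SensorID=8: 1 row → {Reading,Unit} = (886, 13) ✓
SensorID=13: 3 rows → {Reading,Unit} takes values {(888, 9), (883, 4), (878, 2)} — violation
SensorID=4: 2 rows → {Reading,Unit} = (888, 8), (888, 8) ✓
SensorID=7: 1 row → {Reading,Unit} = (889, 9) ✓
SensorID=3: 2 rows → {Reading,Unit} = (878, 6), (878, 6) ✓
SensorID=5: 1 row → {Reading,Unit} = (884, 0) ✓
SensorID=9: 1 row → {Reading,Unit} = (888, 3) ✓
The only SensorID value with inconsistent RHS is SensorID=13.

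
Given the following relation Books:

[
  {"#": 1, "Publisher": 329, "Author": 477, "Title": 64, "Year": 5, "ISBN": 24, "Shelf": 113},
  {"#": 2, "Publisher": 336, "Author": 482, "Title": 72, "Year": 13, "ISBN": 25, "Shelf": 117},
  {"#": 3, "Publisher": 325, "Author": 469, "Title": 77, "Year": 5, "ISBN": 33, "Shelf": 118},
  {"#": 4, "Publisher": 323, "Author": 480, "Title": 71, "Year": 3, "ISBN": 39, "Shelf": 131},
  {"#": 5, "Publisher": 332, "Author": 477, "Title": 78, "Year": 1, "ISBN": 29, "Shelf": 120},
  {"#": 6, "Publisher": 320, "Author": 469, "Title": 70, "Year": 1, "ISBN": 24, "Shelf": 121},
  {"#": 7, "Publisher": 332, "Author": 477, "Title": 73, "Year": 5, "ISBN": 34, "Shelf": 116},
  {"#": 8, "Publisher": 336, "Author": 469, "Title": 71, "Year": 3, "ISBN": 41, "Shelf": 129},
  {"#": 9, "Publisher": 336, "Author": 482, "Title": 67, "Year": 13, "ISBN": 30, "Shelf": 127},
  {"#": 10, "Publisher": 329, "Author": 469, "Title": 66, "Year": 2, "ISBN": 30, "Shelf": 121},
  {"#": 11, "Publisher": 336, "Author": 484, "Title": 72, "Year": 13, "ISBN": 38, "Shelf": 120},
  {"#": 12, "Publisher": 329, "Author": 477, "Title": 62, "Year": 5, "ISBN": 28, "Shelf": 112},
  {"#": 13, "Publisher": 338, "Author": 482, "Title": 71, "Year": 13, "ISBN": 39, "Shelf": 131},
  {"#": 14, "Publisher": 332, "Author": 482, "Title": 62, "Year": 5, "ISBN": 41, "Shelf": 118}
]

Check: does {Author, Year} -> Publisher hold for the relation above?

(Author=477, Year=5): rows 1, 7, 12 → Publisher takes values {329, 332} — violation
(Author=482, Year=13): rows 2, 9, 13 → Publisher takes values {336, 338} — violation
(Author=469, Year=5): row 3 → Publisher = 325 ✓
(Author=480, Year=3): row 4 → Publisher = 323 ✓
(Author=477, Year=1): row 5 → Publisher = 332 ✓
(Author=469, Year=1): row 6 → Publisher = 320 ✓
(Author=469, Year=3): row 8 → Publisher = 336 ✓
(Author=469, Year=2): row 10 → Publisher = 329 ✓
(Author=484, Year=13): row 11 → Publisher = 336 ✓
(Author=482, Year=5): row 14 → Publisher = 332 ✓
Two rows agree on {Author, Year} but differ on Publisher, so {Author, Year} -> Publisher does not hold.

No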